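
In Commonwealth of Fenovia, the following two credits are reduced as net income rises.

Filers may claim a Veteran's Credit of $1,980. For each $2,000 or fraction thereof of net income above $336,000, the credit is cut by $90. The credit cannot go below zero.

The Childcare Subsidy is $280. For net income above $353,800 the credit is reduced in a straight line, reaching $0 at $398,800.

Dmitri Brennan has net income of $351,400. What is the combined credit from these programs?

Veteran's Credit: income exceeds $336,000 by $15,400, which is 8 full-or-partial $2,000 increments; reduction = 8 × $90 = $720, leaving $1,260.
Childcare Subsidy: $351,400 is at or below the $353,800 threshold, so the full $280 applies.
Total: $1,260 + $280 = $1,540.

$1,540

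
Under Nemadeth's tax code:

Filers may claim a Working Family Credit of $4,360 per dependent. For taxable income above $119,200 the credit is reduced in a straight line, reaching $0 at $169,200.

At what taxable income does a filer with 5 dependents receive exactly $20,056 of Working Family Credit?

Full credit = 5 × $4,360 = $21,800.
$20,056 is 20,056/21,800 of the full $21,800, so 1,744/21,800 of the $50,000 range has been used: income = $119,200 + $50,000 × 1,744/21,800 = $123,200.

$123,200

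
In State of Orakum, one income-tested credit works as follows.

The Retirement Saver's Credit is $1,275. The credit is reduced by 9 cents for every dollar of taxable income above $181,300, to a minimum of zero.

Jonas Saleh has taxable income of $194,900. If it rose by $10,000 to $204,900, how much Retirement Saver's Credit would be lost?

At $194,900 — 9% of the $13,600 excess over $181,300 is $1,224; credit = $1,275 − $1,224 = $51.
At $204,900 — 9% of the $23,600 excess over $181,300 is $2,124 ≥ base, so the credit is $0.
Lost: $51 − $0 = $51.

$51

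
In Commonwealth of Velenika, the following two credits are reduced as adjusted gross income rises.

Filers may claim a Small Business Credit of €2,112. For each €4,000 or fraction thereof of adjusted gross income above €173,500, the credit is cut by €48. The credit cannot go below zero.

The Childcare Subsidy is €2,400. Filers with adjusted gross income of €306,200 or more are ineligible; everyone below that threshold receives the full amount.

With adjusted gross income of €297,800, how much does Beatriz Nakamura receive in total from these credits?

€2,976

Small Business Credit: income exceeds €173,500 by €124,300, which is 32 full-or-partial €4,000 increments; reduction = 32 × €48 = €1,536, leaving €576.
Childcare Subsidy: €297,800 is below the €306,200 cutoff, so the full €2,400 applies.
Total: €576 + €2,400 = €2,976.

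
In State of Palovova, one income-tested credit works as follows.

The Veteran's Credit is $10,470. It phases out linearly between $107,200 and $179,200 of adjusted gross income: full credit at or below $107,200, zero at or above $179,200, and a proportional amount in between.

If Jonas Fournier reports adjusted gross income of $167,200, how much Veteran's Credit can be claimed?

Veteran's Credit: $167,200 is $60,000 into a $72,000 phase-out range, leaving 12,000/72,000 of the credit: $10,470 × 12,000/72,000 = $1,745.

$1,745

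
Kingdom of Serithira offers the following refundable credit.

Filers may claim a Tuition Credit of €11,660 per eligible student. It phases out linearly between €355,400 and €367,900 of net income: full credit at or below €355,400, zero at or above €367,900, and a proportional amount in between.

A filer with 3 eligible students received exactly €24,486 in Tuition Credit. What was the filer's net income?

€359,150

Full credit = 3 × €11,660 = €34,980.
€24,486 is 24,486/34,980 of the full €34,980, so 10,494/34,980 of the €12,500 range has been used: income = €355,400 + €12,500 × 10,494/34,980 = €359,150.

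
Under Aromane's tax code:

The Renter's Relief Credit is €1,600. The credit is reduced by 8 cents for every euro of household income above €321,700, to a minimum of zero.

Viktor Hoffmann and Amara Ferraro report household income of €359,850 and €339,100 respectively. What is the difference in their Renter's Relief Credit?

Viktor (€359,850): Renter's Relief Credit: 8% of the €38,150 excess over €321,700 is €3,052 ≥ base, so the credit is €0.
Amara (€339,100): Renter's Relief Credit: 8% of the €17,400 excess over €321,700 is €1,392; credit = €1,600 − €1,392 = €208.
Difference: |€0 − €208| = €208.

€208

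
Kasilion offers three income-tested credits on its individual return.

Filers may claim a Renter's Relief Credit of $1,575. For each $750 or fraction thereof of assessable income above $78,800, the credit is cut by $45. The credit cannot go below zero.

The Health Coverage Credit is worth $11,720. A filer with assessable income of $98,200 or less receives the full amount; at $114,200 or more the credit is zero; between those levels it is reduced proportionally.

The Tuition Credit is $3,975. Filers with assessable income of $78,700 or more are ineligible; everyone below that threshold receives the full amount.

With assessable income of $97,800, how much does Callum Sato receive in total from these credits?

$12,125

Renter's Relief Credit: income exceeds $78,800 by $19,000, which is 26 full-or-partial $750 increments; reduction = 26 × $45 = $1,170, leaving $405.
Health Coverage Credit: $97,800 is at or below the $98,200 threshold, so the full $11,720 applies.
Tuition Credit: $97,800 meets or exceeds the $78,700 cutoff, so the credit is $0.
Total: $405 + $11,720 + $0 = $12,125.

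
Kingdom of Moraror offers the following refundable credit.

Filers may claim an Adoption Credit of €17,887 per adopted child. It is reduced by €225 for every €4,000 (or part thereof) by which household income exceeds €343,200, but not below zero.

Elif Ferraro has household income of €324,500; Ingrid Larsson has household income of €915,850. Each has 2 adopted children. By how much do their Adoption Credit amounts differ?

€32,400

Elif (€324,500): Adoption Credit: base = 2 × €17,887 = €35,774. €324,500 is at or below the €343,200 threshold, so the full €35,774 applies.
Ingrid (€915,850): Adoption Credit: base = 2 × €17,887 = €35,774. income exceeds €343,200 by €572,650, which is 144 full-or-partial €4,000 increments; reduction = 144 × €225 = €32,400, leaving €3,374.
Difference: |€35,774 − €3,374| = €32,400.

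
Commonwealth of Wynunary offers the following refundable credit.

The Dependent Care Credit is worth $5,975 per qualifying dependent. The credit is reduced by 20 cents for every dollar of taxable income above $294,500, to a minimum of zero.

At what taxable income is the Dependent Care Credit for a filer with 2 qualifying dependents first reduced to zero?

$354,250

Full credit = 2 × $5,975 = $11,950.
The credit falls by 20% of each dollar above $294,500, so it reaches zero when the excess is $11,950 / 20% = $59,750: income = $294,500 + $59,750 = $354,250.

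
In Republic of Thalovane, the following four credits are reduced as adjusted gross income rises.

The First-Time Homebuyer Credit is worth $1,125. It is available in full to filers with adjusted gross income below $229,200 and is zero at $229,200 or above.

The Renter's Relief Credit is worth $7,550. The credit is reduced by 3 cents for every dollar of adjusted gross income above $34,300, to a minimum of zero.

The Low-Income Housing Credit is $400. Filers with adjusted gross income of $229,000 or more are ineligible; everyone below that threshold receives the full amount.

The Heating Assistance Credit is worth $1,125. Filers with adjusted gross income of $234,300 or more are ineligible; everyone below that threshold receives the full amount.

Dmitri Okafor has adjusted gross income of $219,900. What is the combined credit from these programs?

First-Time Homebuyer Credit: $219,900 is below the $229,200 cutoff, so the full $1,125 applies.
Renter's Relief Credit: 3% of the $185,600 excess over $34,300 is $5,568; credit = $7,550 − $5,568 = $1,982.
Low-Income Housing Credit: $219,900 is below the $229,000 cutoff, so the full $400 applies.
Heating Assistance Credit: $219,900 is below the $234,300 cutoff, so the full $1,125 applies.
Total: $1,125 + $1,982 + $400 + $1,125 = $4,632.

$4,632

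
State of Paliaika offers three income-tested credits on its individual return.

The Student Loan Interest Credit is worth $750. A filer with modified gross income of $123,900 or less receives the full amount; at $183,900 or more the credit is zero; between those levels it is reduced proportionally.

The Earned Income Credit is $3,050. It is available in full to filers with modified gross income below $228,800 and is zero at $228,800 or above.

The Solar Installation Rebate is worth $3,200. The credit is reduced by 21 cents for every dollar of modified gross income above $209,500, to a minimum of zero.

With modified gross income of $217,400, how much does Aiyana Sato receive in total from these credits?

Student Loan Interest Credit: $217,400 is at or above $183,900, so the credit is $0.
Earned Income Credit: $217,400 is below the $228,800 cutoff, so the full $3,050 applies.
Solar Installation Rebate: 21% of the $7,900 excess over $209,500 is $1,659; credit = $3,200 − $1,659 = $1,541.
Total: $0 + $3,050 + $1,541 = $4,591.

$4,591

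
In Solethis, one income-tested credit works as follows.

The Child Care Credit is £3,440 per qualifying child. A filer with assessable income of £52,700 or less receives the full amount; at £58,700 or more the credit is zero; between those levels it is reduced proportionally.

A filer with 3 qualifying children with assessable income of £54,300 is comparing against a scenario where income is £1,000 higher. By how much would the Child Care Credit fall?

£1,720

At £54,300 — base = 3 × £3,440 = £10,320. £54,300 is £1,600 into a £6,000 phase-out range, leaving 4,400/6,000 of the credit: £10,320 × 4,400/6,000 = £7,568.
At £55,300 — base = 3 × £3,440 = £10,320. £55,300 is £2,600 into a £6,000 phase-out range, leaving 3,400/6,000 of the credit: £10,320 × 3,400/6,000 = £5,848.
Lost: £7,568 − £5,848 = £1,720.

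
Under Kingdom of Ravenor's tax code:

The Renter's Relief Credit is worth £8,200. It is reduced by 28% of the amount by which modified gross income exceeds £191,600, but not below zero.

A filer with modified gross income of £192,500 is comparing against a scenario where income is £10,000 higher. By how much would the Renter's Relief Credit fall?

£2,800

At £192,500 — 28% of the £900 excess over £191,600 is £252; credit = £8,200 − £252 = £7,948.
At £202,500 — 28% of the £10,900 excess over £191,600 is £3,052; credit = £8,200 − £3,052 = £5,148.
Lost: £7,948 − £5,148 = £2,800.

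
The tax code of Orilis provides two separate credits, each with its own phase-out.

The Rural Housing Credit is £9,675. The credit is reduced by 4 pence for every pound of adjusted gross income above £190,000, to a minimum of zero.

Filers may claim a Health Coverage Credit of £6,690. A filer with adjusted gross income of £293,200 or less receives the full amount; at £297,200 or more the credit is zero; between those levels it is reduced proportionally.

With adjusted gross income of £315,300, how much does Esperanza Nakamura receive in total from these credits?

Rural Housing Credit: 4% of the £125,300 excess over £190,000 is £5,012; credit = £9,675 − £5,012 = £4,663.
Health Coverage Credit: £315,300 is at or above £297,200, so the credit is £0.
Total: £4,663 + £0 = £4,663.

£4,663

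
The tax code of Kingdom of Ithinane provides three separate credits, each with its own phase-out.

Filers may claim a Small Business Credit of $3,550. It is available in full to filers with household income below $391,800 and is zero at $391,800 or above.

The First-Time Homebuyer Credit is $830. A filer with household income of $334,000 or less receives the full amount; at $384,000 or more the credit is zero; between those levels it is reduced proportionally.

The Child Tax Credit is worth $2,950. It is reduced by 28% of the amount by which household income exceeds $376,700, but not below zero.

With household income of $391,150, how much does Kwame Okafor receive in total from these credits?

$3,550

Small Business Credit: $391,150 is below the $391,800 cutoff, so the full $3,550 applies.
First-Time Homebuyer Credit: $391,150 is at or above $384,000, so the credit is $0.
Child Tax Credit: 28% of the $14,450 excess over $376,700 is $4,046 ≥ base, so the credit is $0.
Total: $3,550 + $0 + $0 = $3,550.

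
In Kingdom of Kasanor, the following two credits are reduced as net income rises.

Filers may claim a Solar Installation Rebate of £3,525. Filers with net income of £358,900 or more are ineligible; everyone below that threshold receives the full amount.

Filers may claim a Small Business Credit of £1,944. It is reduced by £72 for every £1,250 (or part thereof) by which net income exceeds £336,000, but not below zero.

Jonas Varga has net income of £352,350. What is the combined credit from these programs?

£4,461

Solar Installation Rebate: £352,350 is below the £358,900 cutoff, so the full £3,525 applies.
Small Business Credit: income exceeds £336,000 by £16,350, which is 14 full-or-partial £1,250 increments; reduction = 14 × £72 = £1,008, leaving £936.
Total: £3,525 + £936 = £4,461.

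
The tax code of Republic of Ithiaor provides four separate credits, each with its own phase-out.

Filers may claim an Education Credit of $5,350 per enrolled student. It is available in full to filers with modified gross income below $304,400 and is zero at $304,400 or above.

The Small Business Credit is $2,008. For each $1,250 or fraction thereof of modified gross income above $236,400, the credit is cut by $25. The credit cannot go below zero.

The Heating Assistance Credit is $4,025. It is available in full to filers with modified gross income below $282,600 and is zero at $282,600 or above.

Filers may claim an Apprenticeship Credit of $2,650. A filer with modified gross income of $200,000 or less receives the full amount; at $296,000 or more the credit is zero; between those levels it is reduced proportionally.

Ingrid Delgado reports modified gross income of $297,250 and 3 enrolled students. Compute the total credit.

Education Credit: base = 3 × $5,350 = $16,050. $297,250 is below the $304,400 cutoff, so the full $16,050 applies.
Small Business Credit: income exceeds $236,400 by $60,850, which is 49 full-or-partial $1,250 increments; reduction = 49 × $25 = $1,225, leaving $783.
Heating Assistance Credit: $297,250 meets or exceeds the $282,600 cutoff, so the credit is $0.
Apprenticeship Credit: $297,250 is at or above $296,000, so the credit is $0.
Total: $16,050 + $783 + $0 + $0 = $16,833.

$16,833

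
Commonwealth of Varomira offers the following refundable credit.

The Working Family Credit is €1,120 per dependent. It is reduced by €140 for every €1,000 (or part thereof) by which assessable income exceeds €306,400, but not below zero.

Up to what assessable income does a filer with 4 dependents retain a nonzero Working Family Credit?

Full credit = 4 × €1,120 = €4,480.
After 31 increments the reduction is 31 × €140 = €4,340, leaving €140; one more increment wipes it out. Increment 31 ends at excess 31 × €1,000 = €31,000, so the highest qualifying income is €306,400 + €31,000 = €337,400.

€337,400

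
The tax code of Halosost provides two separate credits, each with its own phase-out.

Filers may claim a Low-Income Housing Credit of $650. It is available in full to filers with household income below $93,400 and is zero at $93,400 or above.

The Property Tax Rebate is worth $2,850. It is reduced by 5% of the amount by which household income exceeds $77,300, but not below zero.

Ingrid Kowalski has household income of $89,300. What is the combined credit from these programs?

$2,900

Low-Income Housing Credit: $89,300 is below the $93,400 cutoff, so the full $650 applies.
Property Tax Rebate: 5% of the $12,000 excess over $77,300 is $600; credit = $2,850 − $600 = $2,250.
Total: $650 + $2,250 = $2,900.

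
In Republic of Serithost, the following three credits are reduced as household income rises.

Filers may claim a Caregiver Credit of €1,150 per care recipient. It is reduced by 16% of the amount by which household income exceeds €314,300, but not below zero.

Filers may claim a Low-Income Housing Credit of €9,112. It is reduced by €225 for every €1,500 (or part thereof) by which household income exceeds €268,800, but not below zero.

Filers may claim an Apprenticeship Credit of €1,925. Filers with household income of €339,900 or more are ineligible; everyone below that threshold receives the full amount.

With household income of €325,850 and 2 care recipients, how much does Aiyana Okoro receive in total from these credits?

Caregiver Credit: base = 2 × €1,150 = €2,300. 16% of the €11,550 excess over €314,300 is €1,848; credit = €2,300 − €1,848 = €452.
Low-Income Housing Credit: income exceeds €268,800 by €57,050, which is 39 full-or-partial €1,500 increments; reduction = 39 × €225 = €8,775, leaving €337.
Apprenticeship Credit: €325,850 is below the €339,900 cutoff, so the full €1,925 applies.
Total: €452 + €337 + €1,925 = €2,714.

€2,714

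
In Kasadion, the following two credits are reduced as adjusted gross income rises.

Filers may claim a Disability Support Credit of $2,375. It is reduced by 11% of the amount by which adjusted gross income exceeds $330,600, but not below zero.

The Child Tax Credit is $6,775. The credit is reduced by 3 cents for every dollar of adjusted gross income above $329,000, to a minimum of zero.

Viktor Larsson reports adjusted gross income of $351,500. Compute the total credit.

$6,176

Disability Support Credit: 11% of the $20,900 excess over $330,600 is $2,299; credit = $2,375 − $2,299 = $76.
Child Tax Credit: 3% of the $22,500 excess over $329,000 is $675; credit = $6,775 − $675 = $6,100.
Total: $76 + $6,100 = $6,176.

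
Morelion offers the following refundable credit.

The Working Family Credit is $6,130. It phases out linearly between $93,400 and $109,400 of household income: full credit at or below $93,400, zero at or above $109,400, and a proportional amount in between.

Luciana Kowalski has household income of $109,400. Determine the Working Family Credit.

$0

Working Family Credit: $109,400 is at or above $109,400, so the credit is $0.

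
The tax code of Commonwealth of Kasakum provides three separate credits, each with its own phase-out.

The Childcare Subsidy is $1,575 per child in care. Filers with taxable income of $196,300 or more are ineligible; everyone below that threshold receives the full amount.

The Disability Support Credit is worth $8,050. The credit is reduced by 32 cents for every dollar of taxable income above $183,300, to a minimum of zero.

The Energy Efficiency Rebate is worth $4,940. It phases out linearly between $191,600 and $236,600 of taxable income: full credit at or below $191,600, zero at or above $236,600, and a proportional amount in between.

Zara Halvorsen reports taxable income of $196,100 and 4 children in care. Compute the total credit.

Childcare Subsidy: base = 4 × $1,575 = $6,300. $196,100 is below the $196,300 cutoff, so the full $6,300 applies.
Disability Support Credit: 32% of the $12,800 excess over $183,300 is $4,096; credit = $8,050 − $4,096 = $3,954.
Energy Efficiency Rebate: $196,100 is $4,500 into a $45,000 phase-out range, leaving 40,500/45,000 of the credit: $4,940 × 40,500/45,000 = $4,446.
Total: $6,300 + $3,954 + $4,446 = $14,700.

$14,700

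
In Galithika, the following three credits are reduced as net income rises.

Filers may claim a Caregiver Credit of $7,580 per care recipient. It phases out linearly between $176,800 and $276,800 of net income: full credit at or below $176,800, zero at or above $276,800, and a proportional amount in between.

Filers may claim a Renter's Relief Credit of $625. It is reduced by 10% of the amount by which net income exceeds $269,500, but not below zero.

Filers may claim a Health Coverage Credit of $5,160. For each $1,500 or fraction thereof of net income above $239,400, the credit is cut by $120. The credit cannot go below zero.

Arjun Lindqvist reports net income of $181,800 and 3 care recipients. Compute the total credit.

$27,388

Caregiver Credit: base = 3 × $7,580 = $22,740. $181,800 is $5,000 into a $100,000 phase-out range, leaving 95,000/100,000 of the credit: $22,740 × 95,000/100,000 = $21,603.
Renter's Relief Credit: $181,800 is at or below the $269,500 threshold, so the full $625 applies.
Health Coverage Credit: $181,800 is at or below the $239,400 threshold, so the full $5,160 applies.
Total: $21,603 + $625 + $5,160 = $27,388.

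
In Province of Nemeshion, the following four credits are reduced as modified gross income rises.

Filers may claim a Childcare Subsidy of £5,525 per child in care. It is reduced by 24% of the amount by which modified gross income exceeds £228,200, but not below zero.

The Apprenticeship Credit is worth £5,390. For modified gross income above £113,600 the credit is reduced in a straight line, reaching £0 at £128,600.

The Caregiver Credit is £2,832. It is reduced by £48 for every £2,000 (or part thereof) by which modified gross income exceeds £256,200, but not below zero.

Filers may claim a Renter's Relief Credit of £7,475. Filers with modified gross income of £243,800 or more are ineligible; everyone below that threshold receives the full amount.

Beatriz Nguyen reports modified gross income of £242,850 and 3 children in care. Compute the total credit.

Childcare Subsidy: base = 3 × £5,525 = £16,575. 24% of the £14,650 excess over £228,200 is £3,516; credit = £16,575 − £3,516 = £13,059.
Apprenticeship Credit: £242,850 is at or above £128,600, so the credit is £0.
Caregiver Credit: £242,850 is at or below the £256,200 threshold, so the full £2,832 applies.
Renter's Relief Credit: £242,850 is below the £243,800 cutoff, so the full £7,475 applies.
Total: £13,059 + £0 + £2,832 + £7,475 = £23,366.

£23,366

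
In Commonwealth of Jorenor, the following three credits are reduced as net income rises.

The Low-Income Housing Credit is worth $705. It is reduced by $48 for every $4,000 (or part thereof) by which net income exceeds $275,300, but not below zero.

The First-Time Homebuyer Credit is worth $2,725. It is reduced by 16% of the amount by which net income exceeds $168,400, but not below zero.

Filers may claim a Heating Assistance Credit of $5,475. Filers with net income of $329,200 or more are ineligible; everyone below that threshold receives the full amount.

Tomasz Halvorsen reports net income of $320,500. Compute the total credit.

$5,604

Low-Income Housing Credit: income exceeds $275,300 by $45,200, which is 12 full-or-partial $4,000 increments; reduction = 12 × $48 = $576, leaving $129.
First-Time Homebuyer Credit: 16% of the $152,100 excess over $168,400 is $24,336 ≥ base, so the credit is $0.
Heating Assistance Credit: $320,500 is below the $329,200 cutoff, so the full $5,475 applies.
Total: $129 + $0 + $5,475 = $5,604.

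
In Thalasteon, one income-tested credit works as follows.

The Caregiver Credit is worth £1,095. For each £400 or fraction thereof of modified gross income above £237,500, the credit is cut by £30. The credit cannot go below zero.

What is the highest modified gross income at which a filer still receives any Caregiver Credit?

After 36 increments the reduction is 36 × £30 = £1,080, leaving £15; one more increment wipes it out. Increment 36 ends at excess 36 × £400 = £14,400, so the highest qualifying income is £237,500 + £14,400 = £251,900.

£251,900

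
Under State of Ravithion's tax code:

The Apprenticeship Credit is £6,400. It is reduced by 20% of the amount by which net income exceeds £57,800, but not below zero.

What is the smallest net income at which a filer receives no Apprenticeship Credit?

The credit falls by 20% of each pound above £57,800, so it reaches zero when the excess is £6,400 / 20% = £32,000: income = £57,800 + £32,000 = £89,800.

£89,800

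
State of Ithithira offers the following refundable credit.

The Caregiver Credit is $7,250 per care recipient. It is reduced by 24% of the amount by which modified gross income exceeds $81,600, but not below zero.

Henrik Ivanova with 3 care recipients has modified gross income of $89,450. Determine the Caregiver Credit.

Caregiver Credit: base = 3 × $7,250 = $21,750. 24% of the $7,850 excess over $81,600 is $1,884; credit = $21,750 − $1,884 = $19,866.

$19,866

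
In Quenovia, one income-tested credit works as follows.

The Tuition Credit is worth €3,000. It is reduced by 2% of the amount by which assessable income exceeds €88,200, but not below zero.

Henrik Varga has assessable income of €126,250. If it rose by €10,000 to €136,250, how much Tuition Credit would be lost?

€200

At €126,250 — 2% of the €38,050 excess over €88,200 is €761; credit = €3,000 − €761 = €2,239.
At €136,250 — 2% of the €48,050 excess over €88,200 is €961; credit = €3,000 − €961 = €2,039.
Lost: €2,239 − €2,039 = €200.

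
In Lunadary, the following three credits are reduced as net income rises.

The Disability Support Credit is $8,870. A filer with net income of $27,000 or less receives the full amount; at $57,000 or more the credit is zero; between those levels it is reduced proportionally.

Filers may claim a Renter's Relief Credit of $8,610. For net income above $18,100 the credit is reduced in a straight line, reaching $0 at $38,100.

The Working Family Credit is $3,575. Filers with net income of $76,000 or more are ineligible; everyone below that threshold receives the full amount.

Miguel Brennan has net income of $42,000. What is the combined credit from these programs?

$8,010

Disability Support Credit: $42,000 is $15,000 into a $30,000 phase-out range, leaving 15,000/30,000 of the credit: $8,870 × 15,000/30,000 = $4,435.
Renter's Relief Credit: $42,000 is at or above $38,100, so the credit is $0.
Working Family Credit: $42,000 is below the $76,000 cutoff, so the full $3,575 applies.
Total: $4,435 + $0 + $3,575 = $8,010.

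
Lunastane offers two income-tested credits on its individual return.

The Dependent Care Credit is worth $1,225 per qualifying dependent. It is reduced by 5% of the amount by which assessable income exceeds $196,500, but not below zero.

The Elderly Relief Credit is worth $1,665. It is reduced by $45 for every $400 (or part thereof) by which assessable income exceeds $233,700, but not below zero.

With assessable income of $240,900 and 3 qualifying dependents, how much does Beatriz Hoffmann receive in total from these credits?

$2,310

Dependent Care Credit: base = 3 × $1,225 = $3,675. 5% of the $44,400 excess over $196,500 is $2,220; credit = $3,675 − $2,220 = $1,455.
Elderly Relief Credit: income exceeds $233,700 by $7,200, which is 18 full-or-partial $400 increments; reduction = 18 × $45 = $810, leaving $855.
Total: $1,455 + $855 = $2,310.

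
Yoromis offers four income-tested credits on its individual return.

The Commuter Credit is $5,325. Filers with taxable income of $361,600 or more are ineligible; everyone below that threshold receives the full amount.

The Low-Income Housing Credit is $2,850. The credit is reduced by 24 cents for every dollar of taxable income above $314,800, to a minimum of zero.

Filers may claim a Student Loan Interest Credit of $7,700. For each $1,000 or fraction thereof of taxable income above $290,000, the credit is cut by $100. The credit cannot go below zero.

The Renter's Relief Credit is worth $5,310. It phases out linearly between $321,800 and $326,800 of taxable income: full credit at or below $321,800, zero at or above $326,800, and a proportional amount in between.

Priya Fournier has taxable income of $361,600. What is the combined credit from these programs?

$500

Commuter Credit: $361,600 meets or exceeds the $361,600 cutoff, so the credit is $0.
Low-Income Housing Credit: 24% of the $46,800 excess over $314,800 is $11,232 ≥ base, so the credit is $0.
Student Loan Interest Credit: income exceeds $290,000 by $71,600, which is 72 full-or-partial $1,000 increments; reduction = 72 × $100 = $7,200, leaving $500.
Renter's Relief Credit: $361,600 is at or above $326,800, so the credit is $0.
Total: $0 + $0 + $500 + $0 = $500.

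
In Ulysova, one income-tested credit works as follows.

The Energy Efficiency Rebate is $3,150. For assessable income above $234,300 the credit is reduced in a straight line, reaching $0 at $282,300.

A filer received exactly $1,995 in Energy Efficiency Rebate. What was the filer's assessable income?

$251,900

$1,995 is 1,995/3,150 of the full $3,150, so 1,155/3,150 of the $48,000 range has been used: income = $234,300 + $48,000 × 1,155/3,150 = $251,900.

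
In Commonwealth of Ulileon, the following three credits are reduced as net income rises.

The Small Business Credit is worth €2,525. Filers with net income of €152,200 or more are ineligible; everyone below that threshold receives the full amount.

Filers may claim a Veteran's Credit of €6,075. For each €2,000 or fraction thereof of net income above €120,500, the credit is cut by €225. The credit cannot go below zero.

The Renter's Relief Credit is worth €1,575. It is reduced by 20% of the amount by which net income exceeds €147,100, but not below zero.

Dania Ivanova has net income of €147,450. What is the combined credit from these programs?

Small Business Credit: €147,450 is below the €152,200 cutoff, so the full €2,525 applies.
Veteran's Credit: income exceeds €120,500 by €26,950, which is 14 full-or-partial €2,000 increments; reduction = 14 × €225 = €3,150, leaving €2,925.
Renter's Relief Credit: 20% of the €350 excess over €147,100 is €70; credit = €1,575 − €70 = €1,505.
Total: €2,525 + €2,925 + €1,505 = €6,955.

€6,955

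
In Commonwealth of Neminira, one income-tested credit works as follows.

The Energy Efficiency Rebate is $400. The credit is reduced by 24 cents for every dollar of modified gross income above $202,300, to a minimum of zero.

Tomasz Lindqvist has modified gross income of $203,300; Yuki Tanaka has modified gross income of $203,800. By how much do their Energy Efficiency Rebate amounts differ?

$120

Tomasz ($203,300): Energy Efficiency Rebate: 24% of the $1,000 excess over $202,300 is $240; credit = $400 − $240 = $160.
Yuki ($203,800): Energy Efficiency Rebate: 24% of the $1,500 excess over $202,300 is $360; credit = $400 − $360 = $40.
Difference: |$160 − $40| = $120.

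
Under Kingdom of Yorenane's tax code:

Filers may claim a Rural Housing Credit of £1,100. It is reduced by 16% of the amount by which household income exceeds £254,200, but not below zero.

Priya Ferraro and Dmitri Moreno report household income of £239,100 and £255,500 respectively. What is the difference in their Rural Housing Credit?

£208

Priya (£239,100): Rural Housing Credit: £239,100 is at or below the £254,200 threshold, so the full £1,100 applies.
Dmitri (£255,500): Rural Housing Credit: 16% of the £1,300 excess over £254,200 is £208; credit = £1,100 − £208 = £892.
Difference: |£1,100 − £892| = £208.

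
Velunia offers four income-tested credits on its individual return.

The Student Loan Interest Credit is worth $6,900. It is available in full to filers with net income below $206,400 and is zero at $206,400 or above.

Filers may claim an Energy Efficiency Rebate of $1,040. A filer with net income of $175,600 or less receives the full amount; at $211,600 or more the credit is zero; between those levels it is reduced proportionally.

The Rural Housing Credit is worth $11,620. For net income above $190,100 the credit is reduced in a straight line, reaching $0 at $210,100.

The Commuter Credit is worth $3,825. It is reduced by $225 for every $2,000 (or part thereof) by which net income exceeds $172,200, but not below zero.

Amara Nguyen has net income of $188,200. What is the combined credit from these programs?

$21,221

Student Loan Interest Credit: $188,200 is below the $206,400 cutoff, so the full $6,900 applies.
Energy Efficiency Rebate: $188,200 is $12,600 into a $36,000 phase-out range, leaving 23,400/36,000 of the credit: $1,040 × 23,400/36,000 = $676.
Rural Housing Credit: $188,200 is at or below the $190,100 threshold, so the full $11,620 applies.
Commuter Credit: income exceeds $172,200 by $16,000, which is 8 full-or-partial $2,000 increments; reduction = 8 × $225 = $1,800, leaving $2,025.
Total: $6,900 + $676 + $11,620 + $2,025 = $21,221.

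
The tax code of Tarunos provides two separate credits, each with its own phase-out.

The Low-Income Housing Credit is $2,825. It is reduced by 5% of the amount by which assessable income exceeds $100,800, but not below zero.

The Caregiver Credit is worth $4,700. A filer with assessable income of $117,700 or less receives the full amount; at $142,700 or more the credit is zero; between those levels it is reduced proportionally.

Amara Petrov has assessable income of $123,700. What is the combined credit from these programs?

$5,252

Low-Income Housing Credit: 5% of the $22,900 excess over $100,800 is $1,145; credit = $2,825 − $1,145 = $1,680.
Caregiver Credit: $123,700 is $6,000 into a $25,000 phase-out range, leaving 19,000/25,000 of the credit: $4,700 × 19,000/25,000 = $3,572.
Total: $1,680 + $3,572 = $5,252.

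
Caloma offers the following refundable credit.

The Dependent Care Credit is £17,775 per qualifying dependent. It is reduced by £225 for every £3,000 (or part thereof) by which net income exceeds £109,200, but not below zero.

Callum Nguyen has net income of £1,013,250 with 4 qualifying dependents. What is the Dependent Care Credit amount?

Dependent Care Credit: base = 4 × £17,775 = £71,100. income exceeds £109,200 by £904,050, which is 302 full-or-partial £3,000 increments; reduction = 302 × £225 = £67,950, leaving £3,150.

£3,150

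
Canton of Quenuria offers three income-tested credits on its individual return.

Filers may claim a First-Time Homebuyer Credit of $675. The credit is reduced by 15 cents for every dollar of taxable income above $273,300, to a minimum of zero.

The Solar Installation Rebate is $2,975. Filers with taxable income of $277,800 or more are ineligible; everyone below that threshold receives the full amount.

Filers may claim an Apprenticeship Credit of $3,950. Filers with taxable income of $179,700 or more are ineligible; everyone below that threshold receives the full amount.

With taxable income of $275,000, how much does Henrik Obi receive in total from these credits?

First-Time Homebuyer Credit: 15% of the $1,700 excess over $273,300 is $255; credit = $675 − $255 = $420.
Solar Installation Rebate: $275,000 is below the $277,800 cutoff, so the full $2,975 applies.
Apprenticeship Credit: $275,000 meets or exceeds the $179,700 cutoff, so the credit is $0.
Total: $420 + $2,975 + $0 = $3,395.

$3,395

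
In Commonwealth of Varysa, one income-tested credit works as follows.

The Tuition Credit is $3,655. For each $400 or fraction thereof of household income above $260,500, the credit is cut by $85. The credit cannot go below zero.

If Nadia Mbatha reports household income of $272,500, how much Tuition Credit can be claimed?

Tuition Credit: income exceeds $260,500 by $12,000, which is 30 full-or-partial $400 increments; reduction = 30 × $85 = $2,550, leaving $1,105.

$1,105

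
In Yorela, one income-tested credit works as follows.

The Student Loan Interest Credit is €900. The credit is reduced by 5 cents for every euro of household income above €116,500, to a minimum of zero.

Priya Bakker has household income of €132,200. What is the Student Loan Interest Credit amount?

€115

Student Loan Interest Credit: 5% of the €15,700 excess over €116,500 is €785; credit = €900 − €785 = €115.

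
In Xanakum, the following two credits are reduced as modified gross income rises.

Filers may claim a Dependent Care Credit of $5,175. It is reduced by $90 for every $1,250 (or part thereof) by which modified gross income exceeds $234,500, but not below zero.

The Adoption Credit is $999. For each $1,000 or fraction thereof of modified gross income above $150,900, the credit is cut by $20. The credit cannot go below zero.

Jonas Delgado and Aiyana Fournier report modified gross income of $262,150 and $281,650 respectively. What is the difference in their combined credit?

$1,350

Jonas ($262,150): Dependent Care Credit: income exceeds $234,500 by $27,650, which is 23 full-or-partial $1,250 increments; reduction = 23 × $90 = $2,070, leaving $3,105. Adoption Credit: income exceeds $150,900 by $111,250 → 112 increments × $20 = $2,240 ≥ base, so the credit is $0. total $3,105 + $0 = $3,105
Aiyana ($281,650): Dependent Care Credit: income exceeds $234,500 by $47,150, which is 38 full-or-partial $1,250 increments; reduction = 38 × $90 = $3,420, leaving $1,755. Adoption Credit: income exceeds $150,900 by $130,750 → 131 increments × $20 = $2,620 ≥ base, so the credit is $0. total $1,755 + $0 = $1,755
Difference: |$3,105 − $1,755| = $1,350.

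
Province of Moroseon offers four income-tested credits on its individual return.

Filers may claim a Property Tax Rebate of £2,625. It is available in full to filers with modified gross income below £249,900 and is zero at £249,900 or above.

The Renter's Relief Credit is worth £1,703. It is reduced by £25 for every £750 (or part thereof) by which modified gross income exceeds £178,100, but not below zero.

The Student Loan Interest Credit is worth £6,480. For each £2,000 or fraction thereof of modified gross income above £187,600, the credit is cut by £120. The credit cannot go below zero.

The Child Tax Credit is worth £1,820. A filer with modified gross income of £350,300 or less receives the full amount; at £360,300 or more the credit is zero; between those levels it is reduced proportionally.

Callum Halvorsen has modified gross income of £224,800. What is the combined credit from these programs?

£8,773

Property Tax Rebate: £224,800 is below the £249,900 cutoff, so the full £2,625 applies.
Renter's Relief Credit: income exceeds £178,100 by £46,700, which is 63 full-or-partial £750 increments; reduction = 63 × £25 = £1,575, leaving £128.
Student Loan Interest Credit: income exceeds £187,600 by £37,200, which is 19 full-or-partial £2,000 increments; reduction = 19 × £120 = £2,280, leaving £4,200.
Child Tax Credit: £224,800 is at or below the £350,300 threshold, so the full £1,820 applies.
Total: £2,625 + £128 + £4,200 + £1,820 = £8,773.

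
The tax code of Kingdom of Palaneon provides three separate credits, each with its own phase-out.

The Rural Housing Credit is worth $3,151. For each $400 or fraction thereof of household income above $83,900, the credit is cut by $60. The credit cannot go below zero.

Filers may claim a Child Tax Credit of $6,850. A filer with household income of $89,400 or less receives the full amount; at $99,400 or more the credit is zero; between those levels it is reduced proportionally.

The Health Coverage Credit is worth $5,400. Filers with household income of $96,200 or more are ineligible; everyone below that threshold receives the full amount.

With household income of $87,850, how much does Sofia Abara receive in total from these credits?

Rural Housing Credit: income exceeds $83,900 by $3,950, which is 10 full-or-partial $400 increments; reduction = 10 × $60 = $600, leaving $2,551.
Child Tax Credit: $87,850 is at or below the $89,400 threshold, so the full $6,850 applies.
Health Coverage Credit: $87,850 is below the $96,200 cutoff, so the full $5,400 applies.
Total: $2,551 + $6,850 + $5,400 = $14,801.

$14,801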